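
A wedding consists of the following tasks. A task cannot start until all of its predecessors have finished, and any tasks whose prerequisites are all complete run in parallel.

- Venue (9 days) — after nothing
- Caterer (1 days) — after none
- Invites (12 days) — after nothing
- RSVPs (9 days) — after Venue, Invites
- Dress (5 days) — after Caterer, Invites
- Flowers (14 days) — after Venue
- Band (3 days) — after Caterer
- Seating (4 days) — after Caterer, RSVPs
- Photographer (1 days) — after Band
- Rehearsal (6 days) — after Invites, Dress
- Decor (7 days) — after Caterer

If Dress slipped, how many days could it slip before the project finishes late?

2

The longest chain is Invites→RSVPs→Seating = 12+9+4 = 25; overall finish 25 days.
Longest path through Dress: 23 days (earliest finish 17, latest finish 19).
Slack of Dress = 14 − 12 = 2 days.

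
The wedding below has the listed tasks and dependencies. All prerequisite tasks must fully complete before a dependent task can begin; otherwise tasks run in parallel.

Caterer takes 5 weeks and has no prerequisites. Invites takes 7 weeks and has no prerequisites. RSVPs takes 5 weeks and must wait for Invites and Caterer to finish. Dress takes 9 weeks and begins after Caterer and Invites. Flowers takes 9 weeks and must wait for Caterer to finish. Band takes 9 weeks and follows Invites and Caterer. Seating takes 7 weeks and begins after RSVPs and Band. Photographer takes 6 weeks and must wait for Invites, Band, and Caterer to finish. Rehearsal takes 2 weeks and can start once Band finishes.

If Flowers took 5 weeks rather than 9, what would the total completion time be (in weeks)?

The binding path is Invites→Band→Seating = 7+9+7 = 23; finish at 23 weeks.
Flowers is off the critical path — its longest chain is 14 weeks, giving 9 of slack.
The critical path is still Invites→Band→Seating; finish is now 23 weeks.

23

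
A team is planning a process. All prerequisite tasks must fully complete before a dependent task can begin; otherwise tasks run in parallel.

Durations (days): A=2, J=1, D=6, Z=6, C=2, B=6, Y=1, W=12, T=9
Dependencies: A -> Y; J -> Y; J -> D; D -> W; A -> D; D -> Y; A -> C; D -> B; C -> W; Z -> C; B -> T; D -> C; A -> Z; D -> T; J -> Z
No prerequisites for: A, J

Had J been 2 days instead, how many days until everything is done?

23

Baseline: A→D→B→T = 2+6+6+9 = 23 → 23 days.
J is off the critical path — its longest chain is 22 days, giving 1 of slack.
That remains the longest chain; total 23 days.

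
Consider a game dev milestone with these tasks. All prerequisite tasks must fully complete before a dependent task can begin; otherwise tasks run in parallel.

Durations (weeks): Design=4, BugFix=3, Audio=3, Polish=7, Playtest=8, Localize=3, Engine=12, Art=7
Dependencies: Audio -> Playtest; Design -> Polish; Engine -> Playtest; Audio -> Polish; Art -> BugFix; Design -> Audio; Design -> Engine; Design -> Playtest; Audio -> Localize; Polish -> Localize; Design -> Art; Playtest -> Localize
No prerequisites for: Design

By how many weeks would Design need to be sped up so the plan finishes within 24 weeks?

Current finish: 27 weeks; target: 24.
Design is on every critical path, so each week cut from Design cuts the finish by one (this holds down to a finish of 24).
Need 27 − 24 = 3 weeks off Design → Design becomes 1 week, finish becomes 24.

3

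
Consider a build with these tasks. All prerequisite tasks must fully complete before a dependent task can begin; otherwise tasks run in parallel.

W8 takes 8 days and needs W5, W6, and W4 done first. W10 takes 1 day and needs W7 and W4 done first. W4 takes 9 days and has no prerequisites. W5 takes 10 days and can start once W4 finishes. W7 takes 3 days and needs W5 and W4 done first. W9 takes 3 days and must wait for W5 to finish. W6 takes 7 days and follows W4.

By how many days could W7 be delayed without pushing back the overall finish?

W4→W5→W8 = 9+10+8 = 27 sets the makespan at 27 days.
The longest chain containing W7 totals 23 days.
Slack of W7 = 23 − 19 = 4 days.

4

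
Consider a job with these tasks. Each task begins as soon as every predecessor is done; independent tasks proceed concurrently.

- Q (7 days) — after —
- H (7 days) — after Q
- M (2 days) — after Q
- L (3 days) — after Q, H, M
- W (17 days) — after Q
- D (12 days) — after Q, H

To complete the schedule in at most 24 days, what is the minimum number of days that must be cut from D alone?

Current finish: 26 days; target: 24.
D is on every critical path, so each day cut from D cuts the finish by one (this holds down to a finish of 24).
Need 26 − 24 = 2 days off D → D becomes 10 days, finish becomes 24.

2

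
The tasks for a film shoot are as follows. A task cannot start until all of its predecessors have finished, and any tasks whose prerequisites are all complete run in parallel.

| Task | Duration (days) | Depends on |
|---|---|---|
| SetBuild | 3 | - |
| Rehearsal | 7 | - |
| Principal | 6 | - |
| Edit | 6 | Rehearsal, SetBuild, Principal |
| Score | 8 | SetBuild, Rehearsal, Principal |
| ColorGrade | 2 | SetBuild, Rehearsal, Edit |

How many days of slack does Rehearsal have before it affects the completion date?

0

The longest chain is Rehearsal→Edit→ColorGrade = 7+6+2 = 15; overall finish 15 days.
Rehearsal finishes as early as 7 and must finish by 7.
Float = 15 − 15 = 0.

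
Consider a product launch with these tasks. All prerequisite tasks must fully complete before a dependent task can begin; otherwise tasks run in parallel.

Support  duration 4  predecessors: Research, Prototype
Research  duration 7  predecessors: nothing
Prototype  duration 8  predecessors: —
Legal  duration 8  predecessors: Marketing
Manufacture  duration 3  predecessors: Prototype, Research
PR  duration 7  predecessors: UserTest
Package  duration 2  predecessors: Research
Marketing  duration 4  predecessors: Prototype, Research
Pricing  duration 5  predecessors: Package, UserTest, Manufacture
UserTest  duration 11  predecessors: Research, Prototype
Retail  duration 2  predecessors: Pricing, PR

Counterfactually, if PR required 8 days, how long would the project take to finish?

As given, the longest chain is Prototype→UserTest→PR→Retail = 8+11+7+2 = 28, so the finish is 28 days.
PR lies on that path, so at 8 days the path becomes 29 days.
The critical path is still Prototype→UserTest→PR→Retail; finish is now 29 days.

29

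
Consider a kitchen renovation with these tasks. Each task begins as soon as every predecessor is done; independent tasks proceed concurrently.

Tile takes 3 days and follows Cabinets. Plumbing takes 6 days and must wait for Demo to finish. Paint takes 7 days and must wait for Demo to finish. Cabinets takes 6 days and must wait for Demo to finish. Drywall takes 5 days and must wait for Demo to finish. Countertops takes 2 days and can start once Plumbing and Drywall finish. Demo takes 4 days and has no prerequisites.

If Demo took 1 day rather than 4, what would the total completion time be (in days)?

Critical path before the change: Demo→Cabinets→Tile = 4+6+3 = 13 giving 13 days.
Demo is on the critical path; changing it to 1 makes that path 10 days.
The critical path is still Demo→Cabinets→Tile; finish is now 10 days.

10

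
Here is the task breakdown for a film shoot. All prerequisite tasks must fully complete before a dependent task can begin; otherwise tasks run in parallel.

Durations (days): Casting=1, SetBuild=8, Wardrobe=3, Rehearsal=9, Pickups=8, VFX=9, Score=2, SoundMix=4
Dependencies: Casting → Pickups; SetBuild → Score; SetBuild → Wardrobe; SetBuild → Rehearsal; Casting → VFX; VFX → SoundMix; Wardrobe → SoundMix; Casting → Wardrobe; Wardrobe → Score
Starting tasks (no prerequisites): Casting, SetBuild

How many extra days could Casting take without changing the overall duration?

3

The longest chain is SetBuild→Rehearsal = 8+9 = 17; overall finish 17 days.
Longest path through Casting: 14 days (earliest finish 1, latest finish 4).
Slack of Casting = 3 − 0 = 3 days.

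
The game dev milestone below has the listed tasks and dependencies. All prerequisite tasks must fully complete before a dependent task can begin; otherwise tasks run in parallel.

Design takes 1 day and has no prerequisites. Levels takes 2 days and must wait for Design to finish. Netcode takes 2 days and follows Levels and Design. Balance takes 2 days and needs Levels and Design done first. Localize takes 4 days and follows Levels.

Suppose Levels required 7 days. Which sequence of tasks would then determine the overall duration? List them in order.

Baseline: Design→Levels→Localize = 1+2+4 = 7 → 7 days.
Since Levels is critical, the +5 change carries straight to that chain (now 12 days).
The critical path is still Design→Levels→Localize; finish is now 12 days.

Design, Levels, Localize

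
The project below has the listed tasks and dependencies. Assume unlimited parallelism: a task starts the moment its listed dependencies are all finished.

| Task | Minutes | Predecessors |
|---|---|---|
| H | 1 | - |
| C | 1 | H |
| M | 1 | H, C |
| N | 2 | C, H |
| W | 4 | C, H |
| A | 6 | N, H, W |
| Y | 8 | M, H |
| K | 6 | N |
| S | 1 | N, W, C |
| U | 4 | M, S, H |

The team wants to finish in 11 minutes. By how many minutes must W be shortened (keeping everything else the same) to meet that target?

1

Current finish: 12 minutes; target: 11.
W is on every critical path, so each minute cut from W cuts the finish by one (this holds down to a finish of 11).
Need 12 − 11 = 1 minute off W → W becomes 3 minutes, finish becomes 11.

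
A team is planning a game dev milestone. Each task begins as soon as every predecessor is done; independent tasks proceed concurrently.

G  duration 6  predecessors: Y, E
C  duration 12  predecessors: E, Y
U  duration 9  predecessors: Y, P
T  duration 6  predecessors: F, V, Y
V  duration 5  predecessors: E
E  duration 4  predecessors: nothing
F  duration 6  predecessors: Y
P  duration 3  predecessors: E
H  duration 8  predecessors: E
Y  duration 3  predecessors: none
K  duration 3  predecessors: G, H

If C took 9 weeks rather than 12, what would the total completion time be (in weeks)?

16

Baseline: E→C = 4+12 = 16 → 16 weeks.
C is on the critical path; changing it to 9 makes that path 13 weeks.
Now E→P→U = 4+3+9 = 16 is longest, so the finish becomes 16 weeks.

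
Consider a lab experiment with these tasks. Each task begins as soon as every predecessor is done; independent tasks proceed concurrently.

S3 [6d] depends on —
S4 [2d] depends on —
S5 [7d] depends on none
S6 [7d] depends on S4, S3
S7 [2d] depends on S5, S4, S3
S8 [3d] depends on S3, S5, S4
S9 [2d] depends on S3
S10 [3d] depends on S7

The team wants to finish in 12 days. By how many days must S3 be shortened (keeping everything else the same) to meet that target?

Current finish: 13 days; target: 12.
S3 is on every critical path, so each day cut from S3 cuts the finish by one (this holds down to a finish of 12).
Need 13 − 12 = 1 day off S3 → S3 becomes 5 days, finish becomes 12.

1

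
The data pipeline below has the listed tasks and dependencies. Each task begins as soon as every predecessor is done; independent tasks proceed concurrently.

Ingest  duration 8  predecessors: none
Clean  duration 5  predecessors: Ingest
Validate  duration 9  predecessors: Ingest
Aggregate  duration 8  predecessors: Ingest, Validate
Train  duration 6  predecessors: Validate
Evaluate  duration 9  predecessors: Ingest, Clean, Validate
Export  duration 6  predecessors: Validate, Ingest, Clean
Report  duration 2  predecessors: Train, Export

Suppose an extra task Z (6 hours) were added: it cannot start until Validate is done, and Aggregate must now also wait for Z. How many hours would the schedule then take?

Originally the schedule takes 26 hours.
With Z inserted, Aggregate now waits for max(Ingest, Validate, Z).
New critical path: Ingest→Validate→Z→Aggregate = 8+9+6+8 = 31 ⇒ 31 hours.

31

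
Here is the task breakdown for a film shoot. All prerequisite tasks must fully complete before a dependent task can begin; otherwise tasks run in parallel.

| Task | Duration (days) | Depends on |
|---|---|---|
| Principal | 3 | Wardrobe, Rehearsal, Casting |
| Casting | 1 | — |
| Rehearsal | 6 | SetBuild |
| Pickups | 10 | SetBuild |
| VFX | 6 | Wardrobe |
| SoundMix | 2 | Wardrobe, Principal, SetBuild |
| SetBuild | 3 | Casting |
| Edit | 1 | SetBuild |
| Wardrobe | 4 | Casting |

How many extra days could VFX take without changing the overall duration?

4

Casting→SetBuild→Rehearsal→Principal→SoundMix = 1+3+6+3+2 = 15 sets the makespan at 15 days.
The longest chain containing VFX totals 11 days.
Slack of VFX = 9 − 5 = 4 days.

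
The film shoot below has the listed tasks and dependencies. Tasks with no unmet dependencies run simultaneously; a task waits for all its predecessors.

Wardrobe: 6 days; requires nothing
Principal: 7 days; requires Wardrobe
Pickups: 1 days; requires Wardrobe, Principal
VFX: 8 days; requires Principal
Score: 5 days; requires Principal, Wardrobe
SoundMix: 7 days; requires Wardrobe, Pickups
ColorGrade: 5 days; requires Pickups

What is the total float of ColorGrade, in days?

2

Critical path: Wardrobe→Principal→Pickups→SoundMix = 6+7+1+7 = 21, so the finish is 21 days.
Longest path through ColorGrade: 19 days (earliest finish 19, latest finish 21).
So ColorGrade can slip 21 − 19 = 2 days.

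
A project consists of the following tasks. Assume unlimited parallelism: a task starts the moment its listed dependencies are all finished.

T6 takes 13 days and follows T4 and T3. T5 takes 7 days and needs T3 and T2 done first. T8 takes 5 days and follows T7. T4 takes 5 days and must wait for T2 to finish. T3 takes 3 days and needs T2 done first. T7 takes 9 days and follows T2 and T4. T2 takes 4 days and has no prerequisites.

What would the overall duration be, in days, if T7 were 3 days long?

22

Baseline: T2→T4→T7→T8 = 4+5+9+5 = 23 → 23 days.
Since T7 is critical, the -6 change carries straight to that chain (now 17 days).
New critical path: T2→T4→T6 = 4+5+13 = 22 ⇒ 22 days.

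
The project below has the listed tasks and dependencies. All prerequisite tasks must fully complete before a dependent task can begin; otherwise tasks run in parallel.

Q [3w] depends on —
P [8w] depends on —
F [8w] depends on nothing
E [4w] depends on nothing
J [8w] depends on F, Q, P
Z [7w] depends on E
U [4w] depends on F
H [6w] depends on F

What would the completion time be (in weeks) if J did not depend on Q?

With the dependency in place, P→J = 8+8 = 16 sets the finish at 16 weeks.
Dropping Q→J doesn't change J's earliest start (8); another predecessor still binds.
New critical path: P→J = 8+8 = 16 ⇒ 16 weeks.

16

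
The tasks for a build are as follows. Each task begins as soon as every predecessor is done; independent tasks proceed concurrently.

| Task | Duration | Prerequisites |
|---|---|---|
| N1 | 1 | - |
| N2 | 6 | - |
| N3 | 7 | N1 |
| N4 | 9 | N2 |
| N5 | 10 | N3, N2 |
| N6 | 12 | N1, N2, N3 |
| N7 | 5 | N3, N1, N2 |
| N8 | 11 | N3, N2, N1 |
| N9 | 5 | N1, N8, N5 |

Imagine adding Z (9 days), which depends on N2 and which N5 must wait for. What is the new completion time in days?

Originally the plan takes 24 days.
With Z inserted, N5 now waits for max(N3, N2, Z).
New critical path: N2→Z→N5→N9 = 6+9+10+5 = 30 ⇒ 30 days.

30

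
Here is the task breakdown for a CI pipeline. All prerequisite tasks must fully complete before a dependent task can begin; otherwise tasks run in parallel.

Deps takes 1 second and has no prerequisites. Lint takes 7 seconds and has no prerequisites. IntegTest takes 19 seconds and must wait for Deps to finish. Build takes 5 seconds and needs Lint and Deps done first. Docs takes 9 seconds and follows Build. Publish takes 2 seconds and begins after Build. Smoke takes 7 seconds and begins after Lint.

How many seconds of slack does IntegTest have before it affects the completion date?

1

Lint→Build→Docs = 7+5+9 = 21 sets the makespan at 21 seconds.
The longest chain containing IntegTest totals 20 seconds.
Slack of IntegTest = 2 − 1 = 1 second.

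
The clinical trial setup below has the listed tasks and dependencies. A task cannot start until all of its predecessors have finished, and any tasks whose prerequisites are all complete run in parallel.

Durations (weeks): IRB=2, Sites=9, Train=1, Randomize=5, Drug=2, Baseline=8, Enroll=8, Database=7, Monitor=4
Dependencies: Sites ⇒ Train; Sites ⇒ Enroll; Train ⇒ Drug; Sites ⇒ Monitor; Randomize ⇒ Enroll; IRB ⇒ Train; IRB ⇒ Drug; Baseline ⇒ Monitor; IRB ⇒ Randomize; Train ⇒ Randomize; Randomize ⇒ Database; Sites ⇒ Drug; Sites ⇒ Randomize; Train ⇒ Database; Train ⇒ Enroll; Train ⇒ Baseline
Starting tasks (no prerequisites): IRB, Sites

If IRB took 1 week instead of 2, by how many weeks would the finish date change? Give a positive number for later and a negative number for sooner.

Actual critical path: Sites→Train→Randomize→Enroll = 9+1+5+8 = 23 ⇒ 23 weeks.
IRB is off the critical path — its longest chain is 16 weeks, giving 7 of slack.
The critical path is still Sites→Train→Randomize→Enroll; finish is now 23 weeks.
Change in finish: 23 − 23 = +0 weeks.

0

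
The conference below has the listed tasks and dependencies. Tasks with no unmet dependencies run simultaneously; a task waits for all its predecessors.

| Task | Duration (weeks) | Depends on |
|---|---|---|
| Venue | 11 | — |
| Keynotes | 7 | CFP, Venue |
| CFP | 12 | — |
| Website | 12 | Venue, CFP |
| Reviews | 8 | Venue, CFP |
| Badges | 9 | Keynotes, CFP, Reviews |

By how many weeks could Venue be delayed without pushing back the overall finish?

CFP→Reviews→Badges = 12+8+9 = 29 sets the makespan at 29 weeks.
The longest chain containing Venue totals 28 weeks.
Float = 29 − 28 = 1.

1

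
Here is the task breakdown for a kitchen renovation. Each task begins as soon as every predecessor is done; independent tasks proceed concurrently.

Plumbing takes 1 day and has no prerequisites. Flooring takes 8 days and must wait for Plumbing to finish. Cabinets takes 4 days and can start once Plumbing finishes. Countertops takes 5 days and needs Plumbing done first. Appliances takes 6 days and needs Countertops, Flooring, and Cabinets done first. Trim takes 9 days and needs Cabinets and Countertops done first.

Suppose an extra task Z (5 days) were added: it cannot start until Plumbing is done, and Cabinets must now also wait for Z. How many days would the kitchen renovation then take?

19

Originally the kitchen renovation takes 15 days.
With Z inserted, Cabinets now waits for max(Plumbing, Z).
New critical path: Plumbing→Z→Cabinets→Trim = 1+5+4+9 = 19 ⇒ 19 days.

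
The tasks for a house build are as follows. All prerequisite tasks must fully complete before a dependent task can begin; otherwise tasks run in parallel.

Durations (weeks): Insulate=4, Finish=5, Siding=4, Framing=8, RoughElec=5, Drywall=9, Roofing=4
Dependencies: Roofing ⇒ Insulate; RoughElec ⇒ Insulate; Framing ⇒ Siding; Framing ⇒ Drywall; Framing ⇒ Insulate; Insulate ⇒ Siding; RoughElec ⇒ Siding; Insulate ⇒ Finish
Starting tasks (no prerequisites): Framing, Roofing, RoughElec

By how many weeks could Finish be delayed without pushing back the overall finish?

Critical path: Framing→Insulate→Finish = 8+4+5 = 17, so the finish is 17 weeks.
The longest chain containing Finish totals 17 weeks.
So Finish can slip 17 − 17 = 0 weeks.

0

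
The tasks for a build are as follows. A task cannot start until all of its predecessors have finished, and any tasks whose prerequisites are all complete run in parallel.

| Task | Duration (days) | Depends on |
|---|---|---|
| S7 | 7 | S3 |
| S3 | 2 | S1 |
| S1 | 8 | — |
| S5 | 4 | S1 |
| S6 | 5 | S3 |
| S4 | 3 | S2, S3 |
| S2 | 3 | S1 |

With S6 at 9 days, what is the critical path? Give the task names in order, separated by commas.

Baseline: S1→S3→S7 = 8+2+7 = 17 → 17 days.
S6 has 2 days of float (longest path through it is 15).
The binding chain switches to S1→S3→S6 = 8+2+9 = 19; finish 19 days.

S1, S3, S6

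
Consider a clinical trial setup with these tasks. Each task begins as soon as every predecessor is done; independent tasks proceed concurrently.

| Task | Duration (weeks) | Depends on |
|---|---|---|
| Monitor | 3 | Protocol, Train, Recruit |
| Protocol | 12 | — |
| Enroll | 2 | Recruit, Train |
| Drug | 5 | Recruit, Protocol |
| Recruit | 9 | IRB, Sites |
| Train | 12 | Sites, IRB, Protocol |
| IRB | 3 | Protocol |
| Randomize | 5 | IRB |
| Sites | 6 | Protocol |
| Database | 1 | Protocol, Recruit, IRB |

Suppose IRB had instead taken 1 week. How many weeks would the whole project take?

The binding path is Protocol→Sites→Train→Monitor = 12+6+12+3 = 33; finish at 33 weeks.
IRB has 3 weeks of float (longest path through it is 30).
The critical path is still Protocol→Sites→Train→Monitor; finish is now 33 weeks.

33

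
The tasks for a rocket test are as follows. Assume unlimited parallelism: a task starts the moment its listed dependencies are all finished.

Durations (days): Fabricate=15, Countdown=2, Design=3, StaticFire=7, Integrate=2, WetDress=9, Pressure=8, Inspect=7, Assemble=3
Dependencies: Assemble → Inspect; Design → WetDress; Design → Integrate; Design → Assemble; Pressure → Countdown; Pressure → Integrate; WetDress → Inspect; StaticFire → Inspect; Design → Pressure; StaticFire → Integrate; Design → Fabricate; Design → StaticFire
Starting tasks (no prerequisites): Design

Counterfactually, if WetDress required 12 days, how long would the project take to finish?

Baseline: Design→WetDress→Inspect = 3+9+7 = 19 → 19 days.
WetDress is on the critical path; changing it to 12 makes that path 22 days.
No other chain overtakes it, so the finish is 22 days.

22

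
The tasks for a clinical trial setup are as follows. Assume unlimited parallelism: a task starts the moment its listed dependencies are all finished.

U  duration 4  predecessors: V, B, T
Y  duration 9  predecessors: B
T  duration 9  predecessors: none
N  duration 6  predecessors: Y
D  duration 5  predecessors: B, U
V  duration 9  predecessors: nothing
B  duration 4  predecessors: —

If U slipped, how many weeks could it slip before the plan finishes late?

1

Critical path: B→Y→N = 4+9+6 = 19, so the finish is 19 weeks.
Longest path through U: 18 weeks (earliest finish 13, latest finish 14).
Float = 19 − 18 = 1.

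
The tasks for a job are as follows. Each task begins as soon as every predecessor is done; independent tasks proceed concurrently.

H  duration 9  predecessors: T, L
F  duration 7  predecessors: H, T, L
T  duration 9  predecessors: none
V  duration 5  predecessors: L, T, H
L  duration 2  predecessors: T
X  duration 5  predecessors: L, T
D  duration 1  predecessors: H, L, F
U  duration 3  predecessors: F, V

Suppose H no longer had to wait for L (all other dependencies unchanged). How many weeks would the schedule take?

Before: longest chain T→L→H→F→U = 9+2+9+7+3 = 30, finish 30.
Without L→H, H's earliest start moves from 11 to 9.
After: T→H→F→U = 9+9+7+3 = 28 → 28 weeks.

28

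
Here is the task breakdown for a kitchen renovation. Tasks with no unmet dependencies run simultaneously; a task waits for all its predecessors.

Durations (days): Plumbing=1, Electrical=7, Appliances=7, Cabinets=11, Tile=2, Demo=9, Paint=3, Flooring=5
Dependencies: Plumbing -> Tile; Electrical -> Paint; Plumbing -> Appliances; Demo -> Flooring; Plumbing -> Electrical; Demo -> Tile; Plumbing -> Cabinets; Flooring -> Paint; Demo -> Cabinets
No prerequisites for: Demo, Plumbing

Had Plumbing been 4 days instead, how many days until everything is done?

20

Baseline: Demo→Cabinets = 9+11 = 20 → 20 days.
The longest path through Plumbing is only 12 days, so Plumbing has float 8.
The critical path is still Demo→Cabinets; finish is now 20 days.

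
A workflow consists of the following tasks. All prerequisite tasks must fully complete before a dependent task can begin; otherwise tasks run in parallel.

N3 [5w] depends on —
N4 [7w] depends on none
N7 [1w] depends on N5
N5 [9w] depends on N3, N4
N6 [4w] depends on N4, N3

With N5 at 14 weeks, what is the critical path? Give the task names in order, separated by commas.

The binding path is N4→N5→N7 = 7+9+1 = 17; finish at 17 weeks.
Since N5 is critical, the +5 change carries straight to that chain (now 22 weeks).
No other chain overtakes it, so the finish is 22 weeks.

N4, N5, N7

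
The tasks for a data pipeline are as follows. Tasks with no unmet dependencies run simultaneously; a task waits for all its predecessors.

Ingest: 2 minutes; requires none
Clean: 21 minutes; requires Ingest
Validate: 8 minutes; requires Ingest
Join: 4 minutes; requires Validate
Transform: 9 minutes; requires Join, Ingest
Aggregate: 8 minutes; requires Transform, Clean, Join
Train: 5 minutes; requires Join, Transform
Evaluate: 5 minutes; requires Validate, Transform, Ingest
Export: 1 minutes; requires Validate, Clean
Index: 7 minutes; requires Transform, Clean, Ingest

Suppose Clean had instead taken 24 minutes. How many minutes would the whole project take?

34

The binding path is Ingest→Clean→Aggregate = 2+21+8 = 31; finish at 31 minutes.
Since Clean is critical, the +3 change carries straight to that chain (now 34 minutes).
The critical path is still Ingest→Clean→Aggregate; finish is now 34 minutes.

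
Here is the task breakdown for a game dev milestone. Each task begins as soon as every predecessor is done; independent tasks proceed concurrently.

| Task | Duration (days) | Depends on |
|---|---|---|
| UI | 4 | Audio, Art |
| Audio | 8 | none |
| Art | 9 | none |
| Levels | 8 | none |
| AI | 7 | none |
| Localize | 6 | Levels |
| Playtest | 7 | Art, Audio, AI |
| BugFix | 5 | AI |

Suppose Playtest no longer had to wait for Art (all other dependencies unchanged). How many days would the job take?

With the dependency in place, Art→Playtest = 9+7 = 16 sets the finish at 16 days.
Without Art→Playtest, Playtest's earliest start moves from 9 to 8.
After: Audio→Playtest = 8+7 = 15 → 15 days.

15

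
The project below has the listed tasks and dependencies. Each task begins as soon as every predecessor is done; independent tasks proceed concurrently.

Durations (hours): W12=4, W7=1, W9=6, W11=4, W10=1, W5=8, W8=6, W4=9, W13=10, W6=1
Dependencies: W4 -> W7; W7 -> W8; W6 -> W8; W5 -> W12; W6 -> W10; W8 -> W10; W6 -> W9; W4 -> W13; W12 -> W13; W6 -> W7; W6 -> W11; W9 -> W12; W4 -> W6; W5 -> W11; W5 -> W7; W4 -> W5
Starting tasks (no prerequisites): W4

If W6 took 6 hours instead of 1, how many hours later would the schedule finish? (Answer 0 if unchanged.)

Baseline: W4→W5→W12→W13 = 9+8+4+10 = 31 → 31 hours.
W6 has 1 hour of float (longest path through it is 30).
New critical path: W4→W6→W9→W12→W13 = 9+6+6+4+10 = 35 ⇒ 35 hours.
Change in finish: 35 − 31 = +4 hours.

4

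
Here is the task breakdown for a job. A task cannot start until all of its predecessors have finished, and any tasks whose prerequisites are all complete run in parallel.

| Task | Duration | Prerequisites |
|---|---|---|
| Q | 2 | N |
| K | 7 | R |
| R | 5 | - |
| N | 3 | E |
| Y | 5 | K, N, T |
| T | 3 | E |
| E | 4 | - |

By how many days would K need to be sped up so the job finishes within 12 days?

Current finish: 17 days; target: 12.
K is on every critical path, so each day cut from K cuts the finish by one (this holds down to a finish of 12).
Need 17 − 12 = 5 days off K → K becomes 2 days, finish becomes 12.

5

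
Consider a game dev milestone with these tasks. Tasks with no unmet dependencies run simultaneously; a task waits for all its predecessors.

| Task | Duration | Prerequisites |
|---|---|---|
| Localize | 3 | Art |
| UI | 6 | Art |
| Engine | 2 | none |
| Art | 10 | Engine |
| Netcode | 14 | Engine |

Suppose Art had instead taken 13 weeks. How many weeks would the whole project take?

The binding path is Engine→Art→UI = 2+10+6 = 18; finish at 18 weeks.
Since Art is critical, the +3 change carries straight to that chain (now 21 weeks).
The critical path is still Engine→Art→UI; finish is now 21 weeks.

21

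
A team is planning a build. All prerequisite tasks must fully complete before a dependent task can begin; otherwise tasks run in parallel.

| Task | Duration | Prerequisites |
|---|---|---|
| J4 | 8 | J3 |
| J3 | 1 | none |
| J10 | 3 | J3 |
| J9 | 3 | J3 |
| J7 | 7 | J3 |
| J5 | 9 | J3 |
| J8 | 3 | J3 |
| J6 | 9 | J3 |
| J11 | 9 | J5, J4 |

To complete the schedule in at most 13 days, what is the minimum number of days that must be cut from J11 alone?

Current finish: 19 days; target: 13.
J11 is on every critical path, so each day cut from J11 cuts the finish by one (this holds down to a finish of 11).
Need 19 − 13 = 6 days off J11 → J11 becomes 3 days, finish becomes 13.

6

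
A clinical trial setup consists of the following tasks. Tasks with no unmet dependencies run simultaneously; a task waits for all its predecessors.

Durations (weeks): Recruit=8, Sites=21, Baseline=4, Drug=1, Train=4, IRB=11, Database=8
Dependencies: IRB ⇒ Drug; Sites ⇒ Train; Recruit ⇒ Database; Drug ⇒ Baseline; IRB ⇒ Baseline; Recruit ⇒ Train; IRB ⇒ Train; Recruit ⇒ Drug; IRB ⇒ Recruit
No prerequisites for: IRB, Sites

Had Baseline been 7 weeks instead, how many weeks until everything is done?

27

Baseline: IRB→Recruit→Database = 11+8+8 = 27 → 27 weeks.
Baseline is off the critical path — its longest chain is 24 weeks, giving 3 of slack.
Now IRB→Recruit→Drug→Baseline = 11+8+1+7 = 27 is longest, so the finish becomes 27 weeks.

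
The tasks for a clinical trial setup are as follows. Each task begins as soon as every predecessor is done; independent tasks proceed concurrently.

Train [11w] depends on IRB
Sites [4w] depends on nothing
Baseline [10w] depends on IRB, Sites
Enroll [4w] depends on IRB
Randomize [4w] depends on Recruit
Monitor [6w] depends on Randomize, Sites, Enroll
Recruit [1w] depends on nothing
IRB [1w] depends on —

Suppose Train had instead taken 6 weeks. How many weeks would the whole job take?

14

Critical path before the change: Sites→Baseline = 4+10 = 14 giving 14 weeks.
Train has 2 weeks of float (longest path through it is 12).
No other chain overtakes it, so the finish is 14 weeks.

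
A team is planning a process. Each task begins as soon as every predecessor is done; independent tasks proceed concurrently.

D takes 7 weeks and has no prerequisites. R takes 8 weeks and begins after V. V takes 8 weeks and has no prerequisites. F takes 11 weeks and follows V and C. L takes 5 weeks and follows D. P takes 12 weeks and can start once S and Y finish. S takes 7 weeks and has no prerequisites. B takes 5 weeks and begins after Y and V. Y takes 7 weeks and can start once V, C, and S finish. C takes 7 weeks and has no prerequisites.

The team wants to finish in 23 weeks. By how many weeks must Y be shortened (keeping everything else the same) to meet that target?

4

Current finish: 27 weeks; target: 23.
Y is on every critical path, so each week cut from Y cuts the finish by one (this holds down to a finish of 21).
Need 27 − 23 = 4 weeks off Y → Y becomes 3 weeks, finish becomes 23.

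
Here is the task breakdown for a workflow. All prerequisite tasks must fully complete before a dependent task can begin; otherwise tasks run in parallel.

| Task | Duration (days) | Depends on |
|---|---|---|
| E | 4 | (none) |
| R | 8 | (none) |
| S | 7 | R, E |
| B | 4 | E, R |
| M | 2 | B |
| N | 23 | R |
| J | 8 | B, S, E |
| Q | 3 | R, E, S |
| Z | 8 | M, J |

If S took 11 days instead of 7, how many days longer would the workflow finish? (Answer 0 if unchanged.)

Actual critical path: R→S→J→Z = 8+7+8+8 = 31 ⇒ 31 days.
Since S is critical, the +4 change carries straight to that chain (now 35 days).
No other chain overtakes it, so the finish is 35 days.
Change in finish: 35 − 31 = +4 days.

4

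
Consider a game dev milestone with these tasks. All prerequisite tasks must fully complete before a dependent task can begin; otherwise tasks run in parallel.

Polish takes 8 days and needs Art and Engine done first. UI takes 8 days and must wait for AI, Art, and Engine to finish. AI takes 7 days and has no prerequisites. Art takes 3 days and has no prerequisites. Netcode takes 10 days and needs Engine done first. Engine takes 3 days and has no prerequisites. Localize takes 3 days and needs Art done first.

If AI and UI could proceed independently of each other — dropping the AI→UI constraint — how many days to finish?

13

Before: longest chain AI→UI = 7+8 = 15, finish 15.
Without AI→UI, UI's earliest start moves from 7 to 3.
New critical path: Engine→Netcode = 3+10 = 13 ⇒ 13 days.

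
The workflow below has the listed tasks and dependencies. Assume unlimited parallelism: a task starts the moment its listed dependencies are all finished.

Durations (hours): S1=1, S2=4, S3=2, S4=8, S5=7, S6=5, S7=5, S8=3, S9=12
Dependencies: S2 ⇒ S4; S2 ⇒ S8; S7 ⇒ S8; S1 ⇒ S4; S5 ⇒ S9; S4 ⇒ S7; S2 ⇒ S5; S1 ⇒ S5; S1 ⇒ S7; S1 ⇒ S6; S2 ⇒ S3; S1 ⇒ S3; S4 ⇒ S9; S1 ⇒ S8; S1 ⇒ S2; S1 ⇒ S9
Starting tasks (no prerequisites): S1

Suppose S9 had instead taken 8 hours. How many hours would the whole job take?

21

The binding path is S1→S2→S4→S9 = 1+4+8+12 = 25; finish at 25 hours.
Since S9 is critical, the -4 change carries straight to that chain (now 21 hours).
Now S1→S2→S4→S7→S8 = 1+4+8+5+3 = 21 is longest, so the finish becomes 21 hours.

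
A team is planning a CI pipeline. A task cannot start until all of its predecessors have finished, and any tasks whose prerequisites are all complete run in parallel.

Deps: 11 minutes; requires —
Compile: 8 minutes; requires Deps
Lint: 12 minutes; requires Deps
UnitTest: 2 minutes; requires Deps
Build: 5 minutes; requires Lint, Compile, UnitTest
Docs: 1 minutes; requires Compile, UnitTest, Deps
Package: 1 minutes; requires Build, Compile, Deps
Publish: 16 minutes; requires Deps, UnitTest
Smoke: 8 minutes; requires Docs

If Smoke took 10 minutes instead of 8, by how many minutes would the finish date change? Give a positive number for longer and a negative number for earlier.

Baseline: Deps→Lint→Build→Package = 11+12+5+1 = 29 → 29 minutes.
The longest path through Smoke is only 28 minutes, so Smoke has float 1.
New critical path: Deps→Compile→Docs→Smoke = 11+8+1+10 = 30 ⇒ 30 minutes.
Change in finish: 30 − 29 = +1 minutes.

1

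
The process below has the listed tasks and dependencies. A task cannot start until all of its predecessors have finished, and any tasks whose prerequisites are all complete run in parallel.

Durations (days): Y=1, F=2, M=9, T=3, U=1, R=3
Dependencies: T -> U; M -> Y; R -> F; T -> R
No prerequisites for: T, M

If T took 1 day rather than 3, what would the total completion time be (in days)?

10

Critical path before the change: M→Y = 9+1 = 10 giving 10 days.
The longest path through T is only 8 days, so T has float 2.
That remains the longest chain; total 10 days.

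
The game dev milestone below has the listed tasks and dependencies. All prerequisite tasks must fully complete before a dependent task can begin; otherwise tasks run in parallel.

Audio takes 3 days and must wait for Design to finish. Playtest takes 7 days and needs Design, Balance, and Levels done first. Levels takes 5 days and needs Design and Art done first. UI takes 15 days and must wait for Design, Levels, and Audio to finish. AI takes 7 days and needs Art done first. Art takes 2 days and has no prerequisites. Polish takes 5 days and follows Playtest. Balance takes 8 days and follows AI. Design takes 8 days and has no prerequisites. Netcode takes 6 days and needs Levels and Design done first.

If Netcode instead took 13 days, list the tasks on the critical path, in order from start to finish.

Actual critical path: Art→AI→Balance→Playtest→Polish = 2+7+8+7+5 = 29 ⇒ 29 days.
Netcode has 10 days of float (longest path through it is 19).
The critical path is still Art→AI→Balance→Playtest→Polish; finish is now 29 days.

Art, AI, Balance, Playtest, Polish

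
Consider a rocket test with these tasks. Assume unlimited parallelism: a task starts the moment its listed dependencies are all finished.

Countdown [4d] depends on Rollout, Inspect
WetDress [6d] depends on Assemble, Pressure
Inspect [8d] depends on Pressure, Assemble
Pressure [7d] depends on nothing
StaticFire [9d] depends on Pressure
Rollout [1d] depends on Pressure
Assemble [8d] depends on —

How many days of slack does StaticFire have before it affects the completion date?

Assemble→Inspect→Countdown = 8+8+4 = 20 sets the makespan at 20 days.
Longest path through StaticFire: 16 days (earliest finish 16, latest finish 20).
Float = 20 − 16 = 4.

4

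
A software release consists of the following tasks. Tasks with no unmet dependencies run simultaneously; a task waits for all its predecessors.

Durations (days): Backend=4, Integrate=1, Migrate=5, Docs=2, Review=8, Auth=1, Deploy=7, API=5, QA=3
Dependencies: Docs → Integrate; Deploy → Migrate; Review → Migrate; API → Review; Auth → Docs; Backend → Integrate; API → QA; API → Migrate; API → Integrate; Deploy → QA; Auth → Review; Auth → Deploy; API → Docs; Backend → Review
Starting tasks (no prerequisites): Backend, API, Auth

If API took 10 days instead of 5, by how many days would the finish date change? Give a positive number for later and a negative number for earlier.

Actual critical path: API→Review→Migrate = 5+8+5 = 18 ⇒ 18 days.
Since API is critical, the +5 change carries straight to that chain (now 23 days).
The critical path is still API→Review→Migrate; finish is now 23 days.
Change in finish: 23 − 18 = +5 days.

5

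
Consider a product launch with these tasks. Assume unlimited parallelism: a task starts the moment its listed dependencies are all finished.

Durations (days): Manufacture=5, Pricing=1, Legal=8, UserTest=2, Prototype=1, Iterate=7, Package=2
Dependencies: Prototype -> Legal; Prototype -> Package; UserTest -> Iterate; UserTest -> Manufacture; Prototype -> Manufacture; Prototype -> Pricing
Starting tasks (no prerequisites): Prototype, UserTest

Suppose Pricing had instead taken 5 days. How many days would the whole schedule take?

9

As given, the longest chain is Prototype→Legal = 1+8 = 9, so the finish is 9 days.
Pricing has 7 days of float (longest path through it is 2).
No other chain overtakes it, so the finish is 9 days.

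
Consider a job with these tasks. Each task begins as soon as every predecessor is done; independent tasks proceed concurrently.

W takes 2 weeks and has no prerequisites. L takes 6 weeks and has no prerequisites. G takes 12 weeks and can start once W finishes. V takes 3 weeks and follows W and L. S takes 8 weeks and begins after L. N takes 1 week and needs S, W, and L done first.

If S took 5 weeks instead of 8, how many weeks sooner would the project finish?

1

The binding path is L→S→N = 6+8+1 = 15; finish at 15 weeks.
S is on the critical path; changing it to 5 makes that path 12 weeks.
Now W→G = 2+12 = 14 is longest, so the finish becomes 14 weeks.
Change in finish: 14 − 15 = -1 weeks.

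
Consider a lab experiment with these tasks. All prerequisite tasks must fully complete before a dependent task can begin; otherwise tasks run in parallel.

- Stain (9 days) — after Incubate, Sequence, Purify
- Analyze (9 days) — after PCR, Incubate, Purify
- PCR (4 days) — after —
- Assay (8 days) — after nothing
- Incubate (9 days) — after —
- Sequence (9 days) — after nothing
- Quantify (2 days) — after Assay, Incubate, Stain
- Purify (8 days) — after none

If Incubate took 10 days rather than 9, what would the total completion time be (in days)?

Actual critical path: Incubate→Stain→Quantify = 9+9+2 = 20 ⇒ 20 days.
Since Incubate is critical, the +1 change carries straight to that chain (now 21 days).
No other chain overtakes it, so the finish is 21 days.

21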